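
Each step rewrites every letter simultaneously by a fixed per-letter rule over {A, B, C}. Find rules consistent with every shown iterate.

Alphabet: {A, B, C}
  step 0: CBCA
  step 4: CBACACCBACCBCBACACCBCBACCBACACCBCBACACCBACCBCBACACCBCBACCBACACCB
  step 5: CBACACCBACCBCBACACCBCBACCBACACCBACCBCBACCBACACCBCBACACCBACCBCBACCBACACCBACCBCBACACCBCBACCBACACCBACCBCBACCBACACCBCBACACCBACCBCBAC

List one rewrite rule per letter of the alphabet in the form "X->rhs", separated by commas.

  step 4 ⇒ step 5: CBACACCBACCBCBACACCBCBACCBACACCBCBACACCBACCBCBACACCBCBACCBACACCB ⇒ CB·AC·AC·CB·AC·CB·CB·AC·AC·CB·CB·AC·CB·AC·AC·CB·AC·CB·CB·AC·CB·AC·AC·CB·CB·AC·AC·CB·AC·CB·CB·AC·CB·AC·AC·CB·AC·CB·CB·AC·AC·CB·CB·AC·CB·AC·AC·CB·AC·CB·CB·AC·CB·AC·AC·CB·CB·AC·AC·CB·AC·CB·CB·AC
    A ↦ AC
    B ↦ AC
    C ↦ CB

A->AC, B->AC, C->CB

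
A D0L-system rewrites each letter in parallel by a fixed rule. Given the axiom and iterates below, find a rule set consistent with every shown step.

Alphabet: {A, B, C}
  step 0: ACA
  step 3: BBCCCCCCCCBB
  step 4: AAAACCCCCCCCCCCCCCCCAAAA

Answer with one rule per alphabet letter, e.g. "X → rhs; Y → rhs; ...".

  step 3 ⇒ step 4: BBCCCCCCCCBB ⇒ AA·AA·CC·CC·CC·CC·CC·CC·CC·CC·AA·AA
    B ↦ AA
    C ↦ CC
    A ↦ B  (constrained at step 0)

A->B, B->AA, C->CC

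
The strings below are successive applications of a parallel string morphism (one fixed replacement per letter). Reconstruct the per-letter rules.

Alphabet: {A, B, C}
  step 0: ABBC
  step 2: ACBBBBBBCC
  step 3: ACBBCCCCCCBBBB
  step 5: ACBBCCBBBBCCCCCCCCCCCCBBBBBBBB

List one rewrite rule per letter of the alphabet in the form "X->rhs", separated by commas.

  step 2 ⇒ step 3: ACBBBBBBCC ⇒ AC·BB·C·C·C·C·C·C·BB·BB
    A ↦ AC
    B ↦ C
    C ↦ BB

A->AC, B->C, C->BB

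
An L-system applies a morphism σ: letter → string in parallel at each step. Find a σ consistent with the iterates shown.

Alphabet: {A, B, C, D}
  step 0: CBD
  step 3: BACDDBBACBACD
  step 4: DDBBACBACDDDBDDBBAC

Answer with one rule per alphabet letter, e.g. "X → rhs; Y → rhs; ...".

A->D, B->D, C->B, D->BAC

  step 3 ⇒ step 4: BACDDBBACBACD ⇒ D·D·B·BAC·BAC·D·D·D·B·D·D·B·BAC
    A ↦ D
    B ↦ D
    C ↦ B
    D ↦ BAC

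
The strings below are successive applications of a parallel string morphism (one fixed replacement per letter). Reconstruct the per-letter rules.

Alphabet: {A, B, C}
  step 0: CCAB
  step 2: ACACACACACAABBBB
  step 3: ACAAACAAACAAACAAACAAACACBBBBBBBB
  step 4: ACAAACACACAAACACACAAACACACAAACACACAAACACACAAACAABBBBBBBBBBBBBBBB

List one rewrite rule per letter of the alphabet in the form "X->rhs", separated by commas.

A->AC, B->BB, C->AA

  step 3 ⇒ step 4: ACAAACAAACAAACAAACAAACACBBBBBBBB ⇒ AC·AA·AC·AC·AC·AA·AC·AC·AC·AA·AC·AC·AC·AA·AC·AC·AC·AA·AC·AC·AC·AA·AC·AA·BB·BB·BB·BB·BB·BB·BB·BB
    A ↦ AC
    B ↦ BB
    C ↦ AA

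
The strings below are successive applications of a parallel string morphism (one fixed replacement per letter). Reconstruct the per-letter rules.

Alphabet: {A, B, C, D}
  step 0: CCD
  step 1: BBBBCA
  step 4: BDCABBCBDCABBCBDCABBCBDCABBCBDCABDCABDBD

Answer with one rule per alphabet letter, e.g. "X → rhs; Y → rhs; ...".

  step 0 ⇒ step 1: CCD ⇒ BB·BB·CA
    C ↦ BB
    D ↦ CA
    A ↦ C  (constrained at step 1)
    B ↦ BD  (constrained at step 1)

A->C, B->BD, C->BB, D->CA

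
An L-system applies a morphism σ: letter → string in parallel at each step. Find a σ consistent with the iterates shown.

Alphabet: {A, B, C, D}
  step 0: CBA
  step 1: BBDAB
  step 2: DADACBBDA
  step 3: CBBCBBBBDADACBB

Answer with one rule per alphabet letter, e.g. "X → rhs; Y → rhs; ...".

A->B, B->DA, C->BB, D->CB

  step 2 ⇒ step 3: DADACBBDA ⇒ CB·B·CB·B·BB·DA·DA·CB·B
    A ↦ B
    B ↦ DA
    C ↦ BB
    D ↦ CB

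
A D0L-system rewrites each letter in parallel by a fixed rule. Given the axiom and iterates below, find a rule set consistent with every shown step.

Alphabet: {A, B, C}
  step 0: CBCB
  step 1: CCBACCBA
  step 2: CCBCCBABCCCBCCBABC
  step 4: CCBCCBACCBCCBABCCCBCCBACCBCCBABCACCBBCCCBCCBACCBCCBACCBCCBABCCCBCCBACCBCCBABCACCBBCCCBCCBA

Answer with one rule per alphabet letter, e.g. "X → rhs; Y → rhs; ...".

  step 1 ⇒ step 2: CCBACCBA ⇒ CCB·CCB·A·BC·CCB·CCB·A·BC
    A ↦ BC
    B ↦ A
    C ↦ CCB

A->BC, B->A, C->CCB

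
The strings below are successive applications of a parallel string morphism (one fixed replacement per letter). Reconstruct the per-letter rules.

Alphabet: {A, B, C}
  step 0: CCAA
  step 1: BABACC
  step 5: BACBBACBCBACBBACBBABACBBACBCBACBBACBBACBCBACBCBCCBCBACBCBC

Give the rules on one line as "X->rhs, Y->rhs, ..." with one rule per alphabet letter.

A->C, B->CB, C->BA

  step 0 ⇒ step 1: CCAA ⇒ BA·BA·C·C
    A ↦ C
    C ↦ BA
    B ↦ CB  (constrained at step 1)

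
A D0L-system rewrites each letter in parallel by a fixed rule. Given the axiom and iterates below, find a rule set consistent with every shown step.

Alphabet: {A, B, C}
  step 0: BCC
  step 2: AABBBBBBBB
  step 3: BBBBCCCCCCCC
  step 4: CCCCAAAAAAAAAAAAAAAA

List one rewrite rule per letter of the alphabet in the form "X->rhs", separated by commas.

A->BB, B->C, C->AA

  step 3 ⇒ step 4: BBBBCCCCCCCC ⇒ C·C·C·C·AA·AA·AA·AA·AA·AA·AA·AA
    B ↦ C
    C ↦ AA
  step 2 ⇒ step 3: AABBBBBBBB ⇒ BB·BB·C·C·C·C·C·C·C·C
    A ↦ BB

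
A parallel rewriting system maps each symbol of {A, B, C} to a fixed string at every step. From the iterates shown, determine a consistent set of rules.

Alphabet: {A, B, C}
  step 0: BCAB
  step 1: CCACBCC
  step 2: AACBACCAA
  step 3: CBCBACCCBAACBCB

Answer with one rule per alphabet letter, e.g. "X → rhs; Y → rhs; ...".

A->CB, B->CC, C->A

  step 2 ⇒ step 3: AACBACCAA ⇒ CB·CB·A·CC·CB·A·A·CB·CB
    A ↦ CB
    B ↦ CC
    C ↦ A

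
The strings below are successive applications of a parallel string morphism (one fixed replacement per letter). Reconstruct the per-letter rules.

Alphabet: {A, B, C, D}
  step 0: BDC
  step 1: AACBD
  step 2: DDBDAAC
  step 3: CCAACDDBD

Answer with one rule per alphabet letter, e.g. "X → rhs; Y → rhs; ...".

  step 2 ⇒ step 3: DDBDAAC ⇒ C·C·AA·C·D·D·BD
    A ↦ D
    B ↦ AA
    C ↦ BD
    D ↦ C

A->D, B->AA, C->BD, D->C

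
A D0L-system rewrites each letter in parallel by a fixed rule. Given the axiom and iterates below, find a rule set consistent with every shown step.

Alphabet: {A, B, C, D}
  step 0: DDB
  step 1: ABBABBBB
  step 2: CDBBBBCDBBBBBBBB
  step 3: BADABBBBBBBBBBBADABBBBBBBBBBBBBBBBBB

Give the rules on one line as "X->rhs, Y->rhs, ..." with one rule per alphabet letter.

  step 2 ⇒ step 3: CDBBBBCDBBBBBBBB ⇒ BAD·ABB·BB·BB·BB·BB·BAD·ABB·BB·BB·BB·BB·BB·BB·BB·BB
    B ↦ BB
    C ↦ BAD
    D ↦ ABB
  step 1 ⇒ step 2: ABBABBBB ⇒ CD·BB·BB·CD·BB·BB·BB·BB
    A ↦ CD

A->CD, B->BB, C->BAD, D->ABB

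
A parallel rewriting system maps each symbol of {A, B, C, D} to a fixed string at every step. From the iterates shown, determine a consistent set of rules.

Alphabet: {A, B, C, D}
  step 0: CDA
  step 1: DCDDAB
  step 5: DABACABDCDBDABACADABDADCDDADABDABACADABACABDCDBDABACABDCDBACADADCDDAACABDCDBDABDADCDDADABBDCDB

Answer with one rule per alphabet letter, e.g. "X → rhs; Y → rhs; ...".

  step 0 ⇒ step 1: CDA ⇒ DCD·DA·B
    A ↦ B
    C ↦ DCD
    D ↦ DA
    B ↦ ACA  (constrained at step 1)

A->B, B->ACA, C->DCD, D->DA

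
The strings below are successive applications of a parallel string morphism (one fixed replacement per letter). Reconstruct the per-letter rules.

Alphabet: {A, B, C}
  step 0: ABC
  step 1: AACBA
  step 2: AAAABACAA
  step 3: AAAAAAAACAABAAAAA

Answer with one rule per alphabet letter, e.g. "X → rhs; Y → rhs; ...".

  step 2 ⇒ step 3: AAAABACAA ⇒ AA·AA·AA·AA·C·AA·BA·AA·AA
    A ↦ AA
    B ↦ C
    C ↦ BA

A->AA, B->C, C->BA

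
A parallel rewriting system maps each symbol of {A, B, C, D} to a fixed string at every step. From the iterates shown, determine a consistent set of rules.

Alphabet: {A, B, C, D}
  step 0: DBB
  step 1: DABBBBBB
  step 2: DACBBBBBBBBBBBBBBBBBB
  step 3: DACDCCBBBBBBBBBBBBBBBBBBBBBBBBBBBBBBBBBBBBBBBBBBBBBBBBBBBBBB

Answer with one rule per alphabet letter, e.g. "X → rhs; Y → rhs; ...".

A->C, B->BBB, C->DCC, D->DA

  step 2 ⇒ step 3: DACBBBBBBBBBBBBBBBBBB ⇒ DA·C·DCC·BBB·BBB·BBB·BBB·BBB·BBB·BBB·BBB·BBB·BBB·BBB·BBB·BBB·BBB·BBB·BBB·BBB·BBB
    A ↦ C
    B ↦ BBB
    C ↦ DCC
    D ↦ DA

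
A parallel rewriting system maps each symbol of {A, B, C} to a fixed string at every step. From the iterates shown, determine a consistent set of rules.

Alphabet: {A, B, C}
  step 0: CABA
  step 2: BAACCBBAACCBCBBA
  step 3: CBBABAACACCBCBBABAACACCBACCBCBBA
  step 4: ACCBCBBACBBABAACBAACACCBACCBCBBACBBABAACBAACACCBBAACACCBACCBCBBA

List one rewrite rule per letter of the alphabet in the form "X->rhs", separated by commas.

  step 3 ⇒ step 4: CBBABAACACCBCBBABAACACCBACCBCBBA ⇒ AC·CB·CB·BA·CB·BA·BA·AC·BA·AC·AC·CB·AC·CB·CB·BA·CB·BA·BA·AC·BA·AC·AC·CB·BA·AC·AC·CB·AC·CB·CB·BA
    A ↦ BA
    B ↦ CB
    C ↦ AC

A->BA, B->CB, C->AC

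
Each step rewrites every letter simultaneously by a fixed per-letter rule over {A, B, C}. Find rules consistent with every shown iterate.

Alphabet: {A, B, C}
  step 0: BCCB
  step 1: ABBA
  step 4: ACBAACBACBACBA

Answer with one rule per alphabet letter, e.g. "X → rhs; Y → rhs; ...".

  step 0 ⇒ step 1: BCCB ⇒ A·B·B·A
    B ↦ A
    C ↦ B
    A ↦ AC  (constrained at step 1)

A->AC, B->A, C->B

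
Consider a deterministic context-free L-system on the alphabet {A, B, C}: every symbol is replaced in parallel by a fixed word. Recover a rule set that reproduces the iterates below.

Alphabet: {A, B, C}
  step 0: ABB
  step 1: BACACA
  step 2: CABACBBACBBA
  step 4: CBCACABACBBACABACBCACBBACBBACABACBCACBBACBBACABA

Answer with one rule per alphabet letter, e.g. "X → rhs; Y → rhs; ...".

A->BA, B->CA, C->CB

  step 1 ⇒ step 2: BACACA ⇒ CA·BA·CB·BA·CB·BA
    A ↦ BA
    B ↦ CA
    C ↦ CB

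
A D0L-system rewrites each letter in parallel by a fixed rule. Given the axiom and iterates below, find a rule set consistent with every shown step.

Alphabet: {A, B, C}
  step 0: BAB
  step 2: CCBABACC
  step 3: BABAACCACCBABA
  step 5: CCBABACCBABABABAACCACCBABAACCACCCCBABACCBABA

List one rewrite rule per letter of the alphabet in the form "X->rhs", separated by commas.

A->CC, B->A, C->BA

  step 2 ⇒ step 3: CCBABACC ⇒ BA·BA·A·CC·A·CC·BA·BA
    A ↦ CC
    B ↦ A
    C ↦ BA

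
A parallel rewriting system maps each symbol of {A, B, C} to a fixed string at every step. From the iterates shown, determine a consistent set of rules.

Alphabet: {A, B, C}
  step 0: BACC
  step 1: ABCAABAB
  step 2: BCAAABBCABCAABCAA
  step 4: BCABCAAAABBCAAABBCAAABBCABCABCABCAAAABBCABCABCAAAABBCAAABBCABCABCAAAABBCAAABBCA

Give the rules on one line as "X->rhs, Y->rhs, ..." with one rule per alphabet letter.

  step 1 ⇒ step 2: ABCAABAB ⇒ BCA·A·AB·BCA·BCA·A·BCA·A
    A ↦ BCA
    B ↦ A
    C ↦ AB

A->BCA, B->A, C->AB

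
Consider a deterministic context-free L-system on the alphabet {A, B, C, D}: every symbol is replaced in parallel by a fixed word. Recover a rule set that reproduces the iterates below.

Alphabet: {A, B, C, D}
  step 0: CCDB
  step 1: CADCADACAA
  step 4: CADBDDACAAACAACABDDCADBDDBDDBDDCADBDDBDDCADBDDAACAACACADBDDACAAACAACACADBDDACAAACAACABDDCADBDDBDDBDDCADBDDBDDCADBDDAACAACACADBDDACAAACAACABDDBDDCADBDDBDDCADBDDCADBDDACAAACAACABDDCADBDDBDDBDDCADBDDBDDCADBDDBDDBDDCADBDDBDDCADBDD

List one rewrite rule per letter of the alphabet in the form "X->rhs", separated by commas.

  step 0 ⇒ step 1: CCDB ⇒ CAD·CAD·ACA·A
    B ↦ A
    C ↦ CAD
    D ↦ ACA
    A ↦ BDD  (constrained at step 1)

A->BDD, B->A, C->CAD, D->ACA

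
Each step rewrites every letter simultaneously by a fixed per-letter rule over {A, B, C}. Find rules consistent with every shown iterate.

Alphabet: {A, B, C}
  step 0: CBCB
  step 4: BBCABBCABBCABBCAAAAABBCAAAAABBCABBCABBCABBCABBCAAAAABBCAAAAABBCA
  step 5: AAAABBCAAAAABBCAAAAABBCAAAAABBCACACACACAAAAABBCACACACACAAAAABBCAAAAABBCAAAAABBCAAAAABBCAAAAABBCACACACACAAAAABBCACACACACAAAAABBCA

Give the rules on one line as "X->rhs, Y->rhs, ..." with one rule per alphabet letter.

A->CA, B->AA, C->BB

  step 4 ⇒ step 5: BBCABBCABBCABBCAAAAABBCAAAAABBCABBCABBCABBCABBCAAAAABBCAAAAABBCA ⇒ AA·AA·BB·CA·AA·AA·BB·CA·AA·AA·BB·CA·AA·AA·BB·CA·CA·CA·CA·CA·AA·AA·BB·CA·CA·CA·CA·CA·AA·AA·BB·CA·AA·AA·BB·CA·AA·AA·BB·CA·AA·AA·BB·CA·AA·AA·BB·CA·CA·CA·CA·CA·AA·AA·BB·CA·CA·CA·CA·CA·AA·AA·BB·CA
    A ↦ CA
    B ↦ AA
    C ↦ BB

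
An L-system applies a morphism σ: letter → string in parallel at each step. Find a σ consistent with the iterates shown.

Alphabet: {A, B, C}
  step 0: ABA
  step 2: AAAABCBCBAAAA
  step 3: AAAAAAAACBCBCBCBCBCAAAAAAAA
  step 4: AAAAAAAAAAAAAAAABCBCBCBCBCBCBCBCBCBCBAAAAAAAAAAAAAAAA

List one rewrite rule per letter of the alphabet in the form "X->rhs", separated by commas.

  step 3 ⇒ step 4: AAAAAAAACBCBCBCBCBCAAAAAAAA ⇒ AA·AA·AA·AA·AA·AA·AA·AA·B·CBC·B·CBC·B·CBC·B·CBC·B·CBC·B·AA·AA·AA·AA·AA·AA·AA·AA
    A ↦ AA
    B ↦ CBC
    C ↦ B

A->AA, B->CBC, C->B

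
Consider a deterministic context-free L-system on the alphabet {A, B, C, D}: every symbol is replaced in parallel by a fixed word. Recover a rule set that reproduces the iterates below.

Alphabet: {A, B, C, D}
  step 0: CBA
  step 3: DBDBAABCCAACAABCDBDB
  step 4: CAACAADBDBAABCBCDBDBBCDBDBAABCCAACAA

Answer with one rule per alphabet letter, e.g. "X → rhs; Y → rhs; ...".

A->DB, B->AA, C->BC, D->C

  step 3 ⇒ step 4: DBDBAABCCAACAABCDBDB ⇒ C·AA·C·AA·DB·DB·AA·BC·BC·DB·DB·BC·DB·DB·AA·BC·C·AA·C·AA
    A ↦ DB
    B ↦ AA
    C ↦ BC
    D ↦ C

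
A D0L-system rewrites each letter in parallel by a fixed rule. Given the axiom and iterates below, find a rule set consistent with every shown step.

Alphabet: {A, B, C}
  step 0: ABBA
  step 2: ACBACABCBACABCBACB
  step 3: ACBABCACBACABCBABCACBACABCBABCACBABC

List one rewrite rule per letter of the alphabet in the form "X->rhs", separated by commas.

  step 2 ⇒ step 3: ACBACABCBACABCBACB ⇒ AC·B·ABC·AC·B·AC·ABC·B·ABC·AC·B·AC·ABC·B·ABC·AC·B·ABC
    A ↦ AC
    B ↦ ABC
    C ↦ B

A->AC, B->ABC, C->B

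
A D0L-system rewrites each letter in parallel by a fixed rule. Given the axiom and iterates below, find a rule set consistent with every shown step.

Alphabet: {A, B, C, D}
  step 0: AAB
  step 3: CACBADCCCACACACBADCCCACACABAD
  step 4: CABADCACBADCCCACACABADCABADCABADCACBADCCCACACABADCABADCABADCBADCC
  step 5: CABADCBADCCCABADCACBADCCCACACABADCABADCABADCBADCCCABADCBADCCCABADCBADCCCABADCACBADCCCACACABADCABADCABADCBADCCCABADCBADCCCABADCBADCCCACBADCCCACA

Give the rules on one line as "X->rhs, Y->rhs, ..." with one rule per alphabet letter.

A->BAD, B->C, C->CA, D->CC

  step 4 ⇒ step 5: CABADCACBADCCCACACABADCABADCABADCACBADCCCACACABADCABADCABADCBADCC ⇒ CA·BAD·C·BAD·CC·CA·BAD·CA·C·BAD·CC·CA·CA·CA·BAD·CA·BAD·CA·BAD·C·BAD·CC·CA·BAD·C·BAD·CC·CA·BAD·C·BAD·CC·CA·BAD·CA·C·BAD·CC·CA·CA·CA·BAD·CA·BAD·CA·BAD·C·BAD·CC·CA·BAD·C·BAD·CC·CA·BAD·C·BAD·CC·CA·C·BAD·CC·CA·CA
    A ↦ BAD
    B ↦ C
    C ↦ CA
    D ↦ CC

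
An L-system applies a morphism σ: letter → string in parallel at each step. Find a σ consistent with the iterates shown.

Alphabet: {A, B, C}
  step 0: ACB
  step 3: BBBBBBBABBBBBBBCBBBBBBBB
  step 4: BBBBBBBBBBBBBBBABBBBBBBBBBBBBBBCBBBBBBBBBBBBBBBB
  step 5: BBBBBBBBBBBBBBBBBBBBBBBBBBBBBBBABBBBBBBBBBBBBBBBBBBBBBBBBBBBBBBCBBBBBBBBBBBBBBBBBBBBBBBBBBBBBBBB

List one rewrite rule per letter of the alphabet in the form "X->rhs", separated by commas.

A->BA, B->BB, C->BC

  step 4 ⇒ step 5: BBBBBBBBBBBBBBBABBBBBBBBBBBBBBBCBBBBBBBBBBBBBBBB ⇒ BB·BB·BB·BB·BB·BB·BB·BB·BB·BB·BB·BB·BB·BB·BB·BA·BB·BB·BB·BB·BB·BB·BB·BB·BB·BB·BB·BB·BB·BB·BB·BC·BB·BB·BB·BB·BB·BB·BB·BB·BB·BB·BB·BB·BB·BB·BB·BB
    A ↦ BA
    B ↦ BB
    C ↦ BC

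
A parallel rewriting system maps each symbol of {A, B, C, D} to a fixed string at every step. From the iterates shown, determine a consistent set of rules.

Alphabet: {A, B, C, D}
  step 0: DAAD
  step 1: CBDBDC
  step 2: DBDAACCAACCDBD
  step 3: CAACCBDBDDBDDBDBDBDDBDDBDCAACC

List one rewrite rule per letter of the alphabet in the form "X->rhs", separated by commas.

A->BD, B->AAC, C->DBD, D->C

  step 2 ⇒ step 3: DBDAACCAACCDBD ⇒ C·AAC·C·BD·BD·DBD·DBD·BD·BD·DBD·DBD·C·AAC·C
    A ↦ BD
    B ↦ AAC
    C ↦ DBD
    D ↦ C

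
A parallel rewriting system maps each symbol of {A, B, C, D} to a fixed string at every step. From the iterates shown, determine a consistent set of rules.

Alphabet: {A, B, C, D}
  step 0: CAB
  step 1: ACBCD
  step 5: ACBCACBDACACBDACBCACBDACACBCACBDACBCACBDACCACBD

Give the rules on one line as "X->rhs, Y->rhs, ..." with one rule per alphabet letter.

  step 0 ⇒ step 1: CAB ⇒ ACB·C·D
    A ↦ C
    B ↦ D
    C ↦ ACB
    D ↦ A  (constrained at step 1)

A->C, B->D, C->ACB, D->A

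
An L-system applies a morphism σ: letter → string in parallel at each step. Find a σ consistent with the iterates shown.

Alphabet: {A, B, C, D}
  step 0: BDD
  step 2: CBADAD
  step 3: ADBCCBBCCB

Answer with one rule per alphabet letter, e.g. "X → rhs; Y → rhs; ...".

  step 2 ⇒ step 3: CBADAD ⇒ A·D·BC·CB·BC·CB
    A ↦ BC
    B ↦ D
    C ↦ A
    D ↦ CB

A->BC, B->D, C->A, D->CB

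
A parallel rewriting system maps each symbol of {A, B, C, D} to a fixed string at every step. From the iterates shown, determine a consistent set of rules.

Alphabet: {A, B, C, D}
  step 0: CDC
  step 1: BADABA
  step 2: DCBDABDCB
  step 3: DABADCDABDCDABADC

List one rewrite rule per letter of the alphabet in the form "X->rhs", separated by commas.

A->B, B->DC, C->BA, D->DA

  step 2 ⇒ step 3: DCBDABDCB ⇒ DA·BA·DC·DA·B·DC·DA·BA·DC
    A ↦ B
    B ↦ DC
    C ↦ BA
    D ↦ DA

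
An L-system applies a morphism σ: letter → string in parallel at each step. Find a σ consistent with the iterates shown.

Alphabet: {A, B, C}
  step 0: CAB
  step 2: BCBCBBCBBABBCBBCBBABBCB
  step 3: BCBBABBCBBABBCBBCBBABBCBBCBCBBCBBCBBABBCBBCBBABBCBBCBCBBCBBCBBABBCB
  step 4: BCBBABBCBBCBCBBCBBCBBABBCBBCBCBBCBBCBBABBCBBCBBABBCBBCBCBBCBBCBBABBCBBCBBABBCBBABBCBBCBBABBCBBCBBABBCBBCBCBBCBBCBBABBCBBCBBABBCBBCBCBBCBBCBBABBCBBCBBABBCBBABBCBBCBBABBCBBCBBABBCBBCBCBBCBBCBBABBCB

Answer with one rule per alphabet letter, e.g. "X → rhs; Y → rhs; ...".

  step 3 ⇒ step 4: BCBBABBCBBABBCBBCBBABBCBBCBCBBCBBCBBABBCBBCBBABBCBBCBCBBCBBCBBABBCB ⇒ BCB·BAB·BCB·BCB·CB·BCB·BCB·BAB·BCB·BCB·CB·BCB·BCB·BAB·BCB·BCB·BAB·BCB·BCB·CB·BCB·BCB·BAB·BCB·BCB·BAB·BCB·BAB·BCB·BCB·BAB·BCB·BCB·BAB·BCB·BCB·CB·BCB·BCB·BAB·BCB·BCB·BAB·BCB·BCB·CB·BCB·BCB·BAB·BCB·BCB·BAB·BCB·BAB·BCB·BCB·BAB·BCB·BCB·BAB·BCB·BCB·CB·BCB·BCB·BAB·BCB
    A ↦ CB
    B ↦ BCB
    C ↦ BAB

A->CB, B->BCB, C->BAB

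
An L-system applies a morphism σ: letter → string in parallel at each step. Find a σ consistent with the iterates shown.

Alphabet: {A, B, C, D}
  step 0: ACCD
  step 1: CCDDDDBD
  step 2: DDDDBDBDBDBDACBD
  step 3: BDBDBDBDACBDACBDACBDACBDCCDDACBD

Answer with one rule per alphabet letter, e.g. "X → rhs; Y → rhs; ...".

  step 2 ⇒ step 3: DDDDBDBDBDBDACBD ⇒ BD·BD·BD·BD·AC·BD·AC·BD·AC·BD·AC·BD·CC·DD·AC·BD
    A ↦ CC
    B ↦ AC
    C ↦ DD
    D ↦ BD

A->CC, B->AC, C->DD, D->BD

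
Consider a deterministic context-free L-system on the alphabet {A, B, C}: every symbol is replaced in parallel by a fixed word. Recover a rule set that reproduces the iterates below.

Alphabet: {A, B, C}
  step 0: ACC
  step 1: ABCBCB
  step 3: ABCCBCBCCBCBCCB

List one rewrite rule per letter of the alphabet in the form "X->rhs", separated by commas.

A->AB, B->C, C->CB

  step 0 ⇒ step 1: ACC ⇒ AB·CB·CB
    A ↦ AB
    C ↦ CB
    B ↦ C  (constrained at step 1)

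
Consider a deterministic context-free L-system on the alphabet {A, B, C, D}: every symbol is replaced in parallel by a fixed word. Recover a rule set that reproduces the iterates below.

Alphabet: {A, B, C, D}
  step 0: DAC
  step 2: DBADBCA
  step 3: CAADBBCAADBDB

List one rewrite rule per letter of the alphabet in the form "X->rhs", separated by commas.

A->B, B->ADB, C->D, D->CA

  step 2 ⇒ step 3: DBADBCA ⇒ CA·ADB·B·CA·ADB·D·B
    A ↦ B
    B ↦ ADB
    C ↦ D
    D ↦ CA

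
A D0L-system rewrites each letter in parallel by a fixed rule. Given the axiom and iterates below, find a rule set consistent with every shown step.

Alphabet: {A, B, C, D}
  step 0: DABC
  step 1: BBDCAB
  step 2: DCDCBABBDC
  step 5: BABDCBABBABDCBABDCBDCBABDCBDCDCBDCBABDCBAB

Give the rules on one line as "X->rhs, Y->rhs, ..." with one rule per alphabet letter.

  step 1 ⇒ step 2: BBDCAB ⇒ DC·DC·B·AB·B·DC
    A ↦ B
    B ↦ DC
    C ↦ AB
    D ↦ B

A->B, B->DC, C->AB, D->B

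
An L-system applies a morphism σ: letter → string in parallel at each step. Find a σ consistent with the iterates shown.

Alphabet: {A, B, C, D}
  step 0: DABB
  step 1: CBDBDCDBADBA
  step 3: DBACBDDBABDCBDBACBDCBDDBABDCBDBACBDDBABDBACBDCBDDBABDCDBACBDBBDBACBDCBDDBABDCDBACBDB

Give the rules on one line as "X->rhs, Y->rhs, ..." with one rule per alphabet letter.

  step 0 ⇒ step 1: DABB ⇒ CBD·BDC·DBA·DBA
    A ↦ BDC
    B ↦ DBA
    D ↦ CBD
    C ↦ B  (constrained at step 1)

A->BDC, B->DBA, C->B, D->CBD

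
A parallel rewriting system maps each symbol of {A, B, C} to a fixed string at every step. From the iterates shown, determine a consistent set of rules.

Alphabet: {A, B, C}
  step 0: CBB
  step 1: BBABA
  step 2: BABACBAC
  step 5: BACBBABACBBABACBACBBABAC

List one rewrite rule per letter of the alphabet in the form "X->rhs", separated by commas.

A->C, B->BA, C->B

  step 1 ⇒ step 2: BBABA ⇒ BA·BA·C·BA·C
    A ↦ C
    B ↦ BA
  step 0 ⇒ step 1: CBB ⇒ B·BA·BA
    C ↦ B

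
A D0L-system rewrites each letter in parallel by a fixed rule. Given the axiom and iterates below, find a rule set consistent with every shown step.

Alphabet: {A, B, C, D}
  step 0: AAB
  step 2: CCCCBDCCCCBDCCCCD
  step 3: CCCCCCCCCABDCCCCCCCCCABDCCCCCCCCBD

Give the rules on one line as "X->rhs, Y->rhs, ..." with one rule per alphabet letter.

A->CCD, B->CA, C->CC, D->BD

  step 2 ⇒ step 3: CCCCBDCCCCBDCCCCD ⇒ CC·CC·CC·CC·CA·BD·CC·CC·CC·CC·CA·BD·CC·CC·CC·CC·BD
    B ↦ CA
    C ↦ CC
    D ↦ BD
    A ↦ CCD  (constrained at step 0)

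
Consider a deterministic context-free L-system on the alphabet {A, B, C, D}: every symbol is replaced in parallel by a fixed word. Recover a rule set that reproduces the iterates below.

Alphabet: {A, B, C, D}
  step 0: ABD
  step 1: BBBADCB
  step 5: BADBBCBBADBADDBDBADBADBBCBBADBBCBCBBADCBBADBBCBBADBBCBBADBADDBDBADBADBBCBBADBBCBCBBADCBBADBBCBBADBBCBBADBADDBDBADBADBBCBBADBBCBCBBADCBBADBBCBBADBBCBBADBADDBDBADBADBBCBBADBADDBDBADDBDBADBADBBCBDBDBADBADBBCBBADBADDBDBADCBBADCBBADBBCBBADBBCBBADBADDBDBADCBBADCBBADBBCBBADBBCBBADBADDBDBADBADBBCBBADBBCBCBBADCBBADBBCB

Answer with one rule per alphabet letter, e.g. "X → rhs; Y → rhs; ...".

A->BB, B->BAD, C->DBD, D->CB

  step 0 ⇒ step 1: ABD ⇒ BB·BAD·CB
    A ↦ BB
    B ↦ BAD
    D ↦ CB
    C ↦ DBD  (constrained at step 1)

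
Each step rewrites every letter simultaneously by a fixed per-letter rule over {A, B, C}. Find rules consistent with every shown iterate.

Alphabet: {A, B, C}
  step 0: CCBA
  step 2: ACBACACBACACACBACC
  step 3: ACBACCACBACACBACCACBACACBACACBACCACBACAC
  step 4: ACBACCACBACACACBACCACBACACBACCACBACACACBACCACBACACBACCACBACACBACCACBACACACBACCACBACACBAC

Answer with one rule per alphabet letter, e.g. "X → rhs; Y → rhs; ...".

  step 3 ⇒ step 4: ACBACCACBACACBACCACBACACBACACBACCACBACAC ⇒ ACB·AC·C·ACB·AC·AC·ACB·AC·C·ACB·AC·ACB·AC·C·ACB·AC·AC·ACB·AC·C·ACB·AC·ACB·AC·C·ACB·AC·ACB·AC·C·ACB·AC·AC·ACB·AC·C·ACB·AC·ACB·AC
    A ↦ ACB
    B ↦ C
    C ↦ AC

A->ACB, B->C, C->AC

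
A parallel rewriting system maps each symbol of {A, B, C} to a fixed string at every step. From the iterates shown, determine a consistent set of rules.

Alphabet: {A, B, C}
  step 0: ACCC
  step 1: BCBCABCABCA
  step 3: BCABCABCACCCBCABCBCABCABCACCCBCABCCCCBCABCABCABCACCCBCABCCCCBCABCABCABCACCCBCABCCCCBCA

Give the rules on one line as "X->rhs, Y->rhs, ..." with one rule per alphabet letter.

A->BC, B->CCC, C->BCA

  step 0 ⇒ step 1: ACCC ⇒ BC·BCA·BCA·BCA
    A ↦ BC
    C ↦ BCA
    B ↦ CCC  (constrained at step 1)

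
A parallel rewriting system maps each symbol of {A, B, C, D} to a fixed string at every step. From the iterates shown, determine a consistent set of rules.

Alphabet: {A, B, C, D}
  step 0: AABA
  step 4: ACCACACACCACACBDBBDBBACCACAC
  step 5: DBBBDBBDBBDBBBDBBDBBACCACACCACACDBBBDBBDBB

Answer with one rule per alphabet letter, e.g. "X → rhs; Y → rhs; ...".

A->DB, B->AC, C->B, D->C

  step 4 ⇒ step 5: ACCACACACCACACBDBBDBBACCACAC ⇒ DB·B·B·DB·B·DB·B·DB·B·B·DB·B·DB·B·AC·C·AC·AC·C·AC·AC·DB·B·B·DB·B·DB·B
    A ↦ DB
    B ↦ AC
    C ↦ B
    D ↦ C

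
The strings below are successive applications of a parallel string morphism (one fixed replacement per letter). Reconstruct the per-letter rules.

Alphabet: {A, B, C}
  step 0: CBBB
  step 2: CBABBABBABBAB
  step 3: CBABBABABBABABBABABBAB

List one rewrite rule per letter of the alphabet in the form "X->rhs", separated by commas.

  step 2 ⇒ step 3: CBABBABBABBAB ⇒ CB·AB·B·AB·AB·B·AB·AB·B·AB·AB·B·AB
    A ↦ B
    B ↦ AB
    C ↦ CB

A->B, B->AB, C->CB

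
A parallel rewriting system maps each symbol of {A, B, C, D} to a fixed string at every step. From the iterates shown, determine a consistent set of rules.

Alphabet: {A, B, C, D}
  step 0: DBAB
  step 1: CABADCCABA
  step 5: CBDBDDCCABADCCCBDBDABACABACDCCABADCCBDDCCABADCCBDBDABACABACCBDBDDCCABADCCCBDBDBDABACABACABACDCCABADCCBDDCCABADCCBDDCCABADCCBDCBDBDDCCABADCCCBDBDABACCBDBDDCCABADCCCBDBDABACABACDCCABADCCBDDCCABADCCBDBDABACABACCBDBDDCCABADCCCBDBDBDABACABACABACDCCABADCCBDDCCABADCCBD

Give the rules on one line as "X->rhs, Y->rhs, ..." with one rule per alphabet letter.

  step 0 ⇒ step 1: DBAB ⇒ C·ABA·DCC·ABA
    A ↦ DCC
    B ↦ ABA
    D ↦ C
    C ↦ BD  (constrained at step 1)

A->DCC, B->ABA, C->BD, D->C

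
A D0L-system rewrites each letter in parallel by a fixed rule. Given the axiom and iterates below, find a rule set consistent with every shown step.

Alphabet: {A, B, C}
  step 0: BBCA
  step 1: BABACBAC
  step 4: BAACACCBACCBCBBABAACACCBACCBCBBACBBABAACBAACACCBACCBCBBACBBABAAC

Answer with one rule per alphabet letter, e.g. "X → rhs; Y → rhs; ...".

A->AC, B->BA, C->CB

  step 0 ⇒ step 1: BBCA ⇒ BA·BA·CB·AC
    A ↦ AC
    B ↦ BA
    C ↦ CB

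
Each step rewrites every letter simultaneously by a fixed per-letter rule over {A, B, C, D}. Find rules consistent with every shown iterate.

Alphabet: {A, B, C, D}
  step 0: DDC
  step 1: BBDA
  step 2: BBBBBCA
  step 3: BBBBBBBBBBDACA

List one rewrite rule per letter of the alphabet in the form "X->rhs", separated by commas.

A->CA, B->BB, C->DA, D->B

  step 2 ⇒ step 3: BBBBBCA ⇒ BB·BB·BB·BB·BB·DA·CA
    A ↦ CA
    B ↦ BB
    C ↦ DA
  step 0 ⇒ step 1: DDC ⇒ B·B·DA
    D ↦ B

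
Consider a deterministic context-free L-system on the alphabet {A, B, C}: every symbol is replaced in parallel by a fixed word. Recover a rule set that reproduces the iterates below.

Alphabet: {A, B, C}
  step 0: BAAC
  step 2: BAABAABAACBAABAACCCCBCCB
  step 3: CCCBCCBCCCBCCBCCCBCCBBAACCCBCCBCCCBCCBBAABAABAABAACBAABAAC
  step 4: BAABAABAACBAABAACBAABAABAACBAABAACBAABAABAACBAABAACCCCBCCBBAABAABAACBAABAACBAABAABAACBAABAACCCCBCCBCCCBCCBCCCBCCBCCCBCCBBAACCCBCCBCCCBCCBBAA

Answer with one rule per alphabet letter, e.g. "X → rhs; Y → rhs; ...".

  step 3 ⇒ step 4: CCCBCCBCCCBCCBCCCBCCBBAACCCBCCBCCCBCCBBAABAABAABAACBAABAAC ⇒ BAA·BAA·BAA·C·BAA·BAA·C·BAA·BAA·BAA·C·BAA·BAA·C·BAA·BAA·BAA·C·BAA·BAA·C·C·CCB·CCB·BAA·BAA·BAA·C·BAA·BAA·C·BAA·BAA·BAA·C·BAA·BAA·C·C·CCB·CCB·C·CCB·CCB·C·CCB·CCB·C·CCB·CCB·BAA·C·CCB·CCB·C·CCB·CCB·BAA
    A ↦ CCB
    B ↦ C
    C ↦ BAA

A->CCB, B->C, C->BAA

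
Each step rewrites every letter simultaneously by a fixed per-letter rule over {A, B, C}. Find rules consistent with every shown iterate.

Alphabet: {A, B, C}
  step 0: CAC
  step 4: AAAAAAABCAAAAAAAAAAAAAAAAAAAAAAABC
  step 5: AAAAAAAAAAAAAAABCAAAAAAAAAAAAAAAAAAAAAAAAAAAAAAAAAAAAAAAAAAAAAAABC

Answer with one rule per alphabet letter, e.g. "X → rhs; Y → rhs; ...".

  step 4 ⇒ step 5: AAAAAAABCAAAAAAAAAAAAAAAAAAAAAAABC ⇒ AA·AA·AA·AA·AA·AA·AA·A·BC·AA·AA·AA·AA·AA·AA·AA·AA·AA·AA·AA·AA·AA·AA·AA·AA·AA·AA·AA·AA·AA·AA·AA·A·BC
    A ↦ AA
    B ↦ A
    C ↦ BC

A->AA, B->A, C->BC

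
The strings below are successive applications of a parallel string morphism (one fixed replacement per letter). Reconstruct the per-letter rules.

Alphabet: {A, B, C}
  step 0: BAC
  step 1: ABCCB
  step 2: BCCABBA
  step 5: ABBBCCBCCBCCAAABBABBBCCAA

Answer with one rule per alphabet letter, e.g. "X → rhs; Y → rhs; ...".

  step 1 ⇒ step 2: ABCCB ⇒ BCC·A·B·B·A
    A ↦ BCC
    B ↦ A
    C ↦ B

A->BCC, B->A, C->B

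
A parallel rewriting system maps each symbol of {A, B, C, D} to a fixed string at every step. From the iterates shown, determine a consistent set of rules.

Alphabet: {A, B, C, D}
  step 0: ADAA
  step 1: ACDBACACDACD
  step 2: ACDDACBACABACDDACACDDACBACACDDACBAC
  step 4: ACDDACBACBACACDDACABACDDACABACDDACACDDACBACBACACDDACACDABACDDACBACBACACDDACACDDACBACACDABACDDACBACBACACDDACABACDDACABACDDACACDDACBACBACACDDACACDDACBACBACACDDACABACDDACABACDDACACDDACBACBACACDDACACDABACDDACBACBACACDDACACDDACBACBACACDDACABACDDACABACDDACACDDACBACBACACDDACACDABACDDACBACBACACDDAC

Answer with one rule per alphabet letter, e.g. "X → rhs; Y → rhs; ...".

  step 1 ⇒ step 2: ACDBACACDACD ⇒ ACD·DAC·BAC·AB·ACD·DAC·ACD·DAC·BAC·ACD·DAC·BAC
    A ↦ ACD
    B ↦ AB
    C ↦ DAC
    D ↦ BAC

A->ACD, B->AB, C->DAC, D->BAC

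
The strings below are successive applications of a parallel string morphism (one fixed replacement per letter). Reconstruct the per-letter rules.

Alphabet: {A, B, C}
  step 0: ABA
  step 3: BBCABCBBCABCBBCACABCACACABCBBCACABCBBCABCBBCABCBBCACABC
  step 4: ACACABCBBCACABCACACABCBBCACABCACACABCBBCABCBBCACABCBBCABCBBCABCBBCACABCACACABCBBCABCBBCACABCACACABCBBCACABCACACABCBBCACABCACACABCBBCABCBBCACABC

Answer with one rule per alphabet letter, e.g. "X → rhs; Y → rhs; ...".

  step 3 ⇒ step 4: BBCABCBBCABCBBCACABCACACABCBBCACABCBBCABCBBCABCBBCACABC ⇒ AC·AC·ABC·BBC·AC·ABC·AC·AC·ABC·BBC·AC·ABC·AC·AC·ABC·BBC·ABC·BBC·AC·ABC·BBC·ABC·BBC·ABC·BBC·AC·ABC·AC·AC·ABC·BBC·ABC·BBC·AC·ABC·AC·AC·ABC·BBC·AC·ABC·AC·AC·ABC·BBC·AC·ABC·AC·AC·ABC·BBC·ABC·BBC·AC·ABC
    A ↦ BBC
    B ↦ AC
    C ↦ ABC

A->BBC, B->AC, C->ABC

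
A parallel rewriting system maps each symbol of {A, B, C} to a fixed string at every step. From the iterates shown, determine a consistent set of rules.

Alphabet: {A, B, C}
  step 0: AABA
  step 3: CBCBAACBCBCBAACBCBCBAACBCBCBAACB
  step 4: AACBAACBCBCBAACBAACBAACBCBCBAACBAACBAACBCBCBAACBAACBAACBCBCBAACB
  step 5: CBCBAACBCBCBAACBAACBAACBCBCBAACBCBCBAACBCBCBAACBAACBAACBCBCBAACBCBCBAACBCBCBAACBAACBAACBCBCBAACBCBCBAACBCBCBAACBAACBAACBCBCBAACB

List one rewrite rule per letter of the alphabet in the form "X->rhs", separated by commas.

A->CB, B->CB, C->AA

  step 4 ⇒ step 5: AACBAACBCBCBAACBAACBAACBCBCBAACBAACBAACBCBCBAACBAACBAACBCBCBAACB ⇒ CB·CB·AA·CB·CB·CB·AA·CB·AA·CB·AA·CB·CB·CB·AA·CB·CB·CB·AA·CB·CB·CB·AA·CB·AA·CB·AA·CB·CB·CB·AA·CB·CB·CB·AA·CB·CB·CB·AA·CB·AA·CB·AA·CB·CB·CB·AA·CB·CB·CB·AA·CB·CB·CB·AA·CB·AA·CB·AA·CB·CB·CB·AA·CB
    A ↦ CB
    B ↦ CB
    C ↦ AA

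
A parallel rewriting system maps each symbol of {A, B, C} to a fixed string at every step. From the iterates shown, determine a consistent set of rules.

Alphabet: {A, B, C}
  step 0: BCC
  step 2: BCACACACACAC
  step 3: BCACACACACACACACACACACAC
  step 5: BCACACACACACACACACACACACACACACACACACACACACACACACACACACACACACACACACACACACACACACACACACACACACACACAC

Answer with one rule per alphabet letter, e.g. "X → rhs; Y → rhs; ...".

  step 2 ⇒ step 3: BCACACACACAC ⇒ BC·AC·AC·AC·AC·AC·AC·AC·AC·AC·AC·AC
    A ↦ AC
    B ↦ BC
    C ↦ AC

A->AC, B->BC, C->AC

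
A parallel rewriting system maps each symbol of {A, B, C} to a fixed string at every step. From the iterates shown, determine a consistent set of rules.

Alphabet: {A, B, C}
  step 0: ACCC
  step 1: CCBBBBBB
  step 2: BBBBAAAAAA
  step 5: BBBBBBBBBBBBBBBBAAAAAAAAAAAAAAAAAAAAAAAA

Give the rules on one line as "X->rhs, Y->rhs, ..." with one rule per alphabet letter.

A->CC, B->A, C->BB

  step 1 ⇒ step 2: CCBBBBBB ⇒ BB·BB·A·A·A·A·A·A
    B ↦ A
    C ↦ BB
  step 0 ⇒ step 1: ACCC ⇒ CC·BB·BB·BB
    A ↦ CC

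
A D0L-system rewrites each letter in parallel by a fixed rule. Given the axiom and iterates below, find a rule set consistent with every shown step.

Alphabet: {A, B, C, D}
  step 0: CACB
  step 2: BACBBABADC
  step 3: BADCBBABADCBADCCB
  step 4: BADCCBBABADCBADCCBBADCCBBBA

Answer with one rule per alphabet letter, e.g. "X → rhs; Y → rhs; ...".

  step 3 ⇒ step 4: BADCBBABADCBADCCB ⇒ BA·DC·C·B·BA·BA·DC·BA·DC·C·B·BA·DC·C·B·B·BA
    A ↦ DC
    B ↦ BA
    C ↦ B
    D ↦ C

A->DC, B->BA, C->B, D->C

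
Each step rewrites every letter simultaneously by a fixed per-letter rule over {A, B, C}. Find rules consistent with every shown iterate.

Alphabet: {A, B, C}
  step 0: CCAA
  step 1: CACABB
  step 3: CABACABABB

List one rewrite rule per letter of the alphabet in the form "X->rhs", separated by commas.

  step 0 ⇒ step 1: CCAA ⇒ CA·CA·B·B
    A ↦ B
    C ↦ CA
    B ↦ A  (constrained at step 1)

A->B, B->A, C->CA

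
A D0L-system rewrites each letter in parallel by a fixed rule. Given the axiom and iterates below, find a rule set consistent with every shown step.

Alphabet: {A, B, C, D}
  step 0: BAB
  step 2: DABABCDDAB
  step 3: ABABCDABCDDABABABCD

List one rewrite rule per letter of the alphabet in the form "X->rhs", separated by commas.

  step 2 ⇒ step 3: DABABCDDAB ⇒ AB·AB·CD·AB·CD·D·AB·AB·AB·CD
    A ↦ AB
    B ↦ CD
    C ↦ D
    D ↦ AB

A->AB, B->CD, C->D, D->AB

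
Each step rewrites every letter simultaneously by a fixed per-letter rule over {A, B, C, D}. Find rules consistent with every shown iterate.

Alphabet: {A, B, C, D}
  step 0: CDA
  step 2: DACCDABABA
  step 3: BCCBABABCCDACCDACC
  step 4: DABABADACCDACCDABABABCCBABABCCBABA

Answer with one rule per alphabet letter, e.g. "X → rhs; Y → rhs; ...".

  step 3 ⇒ step 4: BCCBABABCCDACCDACC ⇒ DA·BA·BA·DA·CC·DA·CC·DA·BA·BA·B·CC·BA·BA·B·CC·BA·BA
    A ↦ CC
    B ↦ DA
    C ↦ BA
    D ↦ B

A->CC, B->DA, C->BA, D->B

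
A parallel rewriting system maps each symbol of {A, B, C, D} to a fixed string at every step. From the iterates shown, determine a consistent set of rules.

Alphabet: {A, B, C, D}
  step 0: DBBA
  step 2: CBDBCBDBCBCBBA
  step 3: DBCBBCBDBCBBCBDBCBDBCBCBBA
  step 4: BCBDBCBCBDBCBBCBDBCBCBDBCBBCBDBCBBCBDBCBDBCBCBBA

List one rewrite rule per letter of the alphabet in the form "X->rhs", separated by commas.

  step 3 ⇒ step 4: DBCBBCBDBCBBCBDBCBDBCBCBBA ⇒ B·CB·DB·CB·CB·DB·CB·B·CB·DB·CB·CB·DB·CB·B·CB·DB·CB·B·CB·DB·CB·DB·CB·CB·BA
    A ↦ BA
    B ↦ CB
    C ↦ DB
    D ↦ B

A->BA, B->CB, C->DB, D->B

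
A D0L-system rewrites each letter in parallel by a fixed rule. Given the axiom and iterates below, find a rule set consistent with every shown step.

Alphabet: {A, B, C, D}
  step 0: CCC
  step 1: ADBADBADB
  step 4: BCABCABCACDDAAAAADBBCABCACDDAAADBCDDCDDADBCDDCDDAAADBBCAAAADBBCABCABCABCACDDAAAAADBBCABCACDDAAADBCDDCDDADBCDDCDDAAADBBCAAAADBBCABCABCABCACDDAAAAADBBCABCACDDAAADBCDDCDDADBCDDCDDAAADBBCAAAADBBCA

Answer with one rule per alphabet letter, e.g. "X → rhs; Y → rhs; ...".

  step 0 ⇒ step 1: CCC ⇒ ADB·ADB·ADB
    C ↦ ADB
    A ↦ BCA  (constrained at step 1)
    B ↦ AA  (constrained at step 1)
    D ↦ CDD  (constrained at step 1)

A->BCA, B->AA, C->ADB, D->CDD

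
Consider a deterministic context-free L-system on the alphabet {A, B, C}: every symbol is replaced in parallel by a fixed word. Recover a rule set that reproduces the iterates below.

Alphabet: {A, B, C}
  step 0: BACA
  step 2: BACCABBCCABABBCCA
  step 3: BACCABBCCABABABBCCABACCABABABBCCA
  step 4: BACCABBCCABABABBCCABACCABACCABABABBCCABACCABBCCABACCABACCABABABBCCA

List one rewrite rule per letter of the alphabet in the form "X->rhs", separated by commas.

A->CCA, B->BA, C->B

  step 3 ⇒ step 4: BACCABBCCABABABBCCABACCABABABBCCA ⇒ BA·CCA·B·B·CCA·BA·BA·B·B·CCA·BA·CCA·BA·CCA·BA·BA·B·B·CCA·BA·CCA·B·B·CCA·BA·CCA·BA·CCA·BA·BA·B·B·CCA
    A ↦ CCA
    B ↦ BA
    C ↦ B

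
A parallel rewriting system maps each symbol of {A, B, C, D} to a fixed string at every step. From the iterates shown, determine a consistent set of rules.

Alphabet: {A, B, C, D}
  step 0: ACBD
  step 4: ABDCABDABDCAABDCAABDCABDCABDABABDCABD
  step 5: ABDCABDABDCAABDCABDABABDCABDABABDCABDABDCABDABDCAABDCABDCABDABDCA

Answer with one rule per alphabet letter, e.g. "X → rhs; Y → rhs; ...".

  step 4 ⇒ step 5: ABDCABDABDCAABDCAABDCABDCABDABABDCABD ⇒ AB·DC·A·BD·AB·DC·A·AB·DC·A·BD·AB·AB·DC·A·BD·AB·AB·DC·A·BD·AB·DC·A·BD·AB·DC·A·AB·DC·AB·DC·A·BD·AB·DC·A
    A ↦ AB
    B ↦ DC
    C ↦ BD
    D ↦ A

A->AB, B->DC, C->BD, D->A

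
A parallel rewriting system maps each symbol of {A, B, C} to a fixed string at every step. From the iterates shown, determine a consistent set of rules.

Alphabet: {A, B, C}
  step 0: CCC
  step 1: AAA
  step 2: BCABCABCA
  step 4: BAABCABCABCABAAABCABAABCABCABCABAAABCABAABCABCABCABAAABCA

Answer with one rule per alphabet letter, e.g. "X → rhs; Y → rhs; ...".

A->BCA, B->BAA, C->A

  step 1 ⇒ step 2: AAA ⇒ BCA·BCA·BCA
    A ↦ BCA
    B ↦ BAA  (constrained at step 2)
  step 0 ⇒ step 1: CCC ⇒ A·A·A
    C ↦ A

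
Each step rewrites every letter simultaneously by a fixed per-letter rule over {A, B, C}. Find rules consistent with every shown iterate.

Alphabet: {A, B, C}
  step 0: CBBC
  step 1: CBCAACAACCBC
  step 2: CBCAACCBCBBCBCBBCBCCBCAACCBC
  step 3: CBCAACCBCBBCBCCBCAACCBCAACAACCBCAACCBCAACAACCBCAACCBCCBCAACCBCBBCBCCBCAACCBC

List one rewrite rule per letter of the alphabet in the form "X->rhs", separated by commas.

  step 2 ⇒ step 3: CBCAACCBCBBCBCBBCBCCBCAACCBC ⇒ CBC·AAC·CBC·B·B·CBC·CBC·AAC·CBC·AAC·AAC·CBC·AAC·CBC·AAC·AAC·CBC·AAC·CBC·CBC·AAC·CBC·B·B·CBC·CBC·AAC·CBC
    A ↦ B
    B ↦ AAC
    C ↦ CBC

A->B, B->AAC, C->CBC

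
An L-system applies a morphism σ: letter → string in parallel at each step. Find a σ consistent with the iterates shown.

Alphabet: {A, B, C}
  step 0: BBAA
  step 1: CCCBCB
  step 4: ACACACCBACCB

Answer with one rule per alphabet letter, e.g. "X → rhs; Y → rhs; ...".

A->CB, B->C, C->A

  step 0 ⇒ step 1: BBAA ⇒ C·C·CB·CB
    A ↦ CB
    B ↦ C
    C ↦ A  (constrained at step 1)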